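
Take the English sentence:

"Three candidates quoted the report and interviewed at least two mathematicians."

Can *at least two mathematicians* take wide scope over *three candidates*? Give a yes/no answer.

No

Structurally, *at least two mathematicians* is inside one conjunct of the coordinate structure (*interviewed at least two mathematicians*).
A quantifier cannot raise out of one conjunct of a coordination across the whole coordinate structure — the CSC applies to QR.
So *at least two mathematicians* cannot raise high enough to outscope *three candidates*; only the surface ordering *three candidates* > *at least two mathematicians* is available.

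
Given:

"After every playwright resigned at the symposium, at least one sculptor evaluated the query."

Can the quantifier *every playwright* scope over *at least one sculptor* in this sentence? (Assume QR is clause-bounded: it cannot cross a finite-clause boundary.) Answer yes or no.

No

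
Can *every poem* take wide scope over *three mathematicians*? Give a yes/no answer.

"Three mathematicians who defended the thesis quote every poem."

Yes

Although the sentence contains a relative clause (*who defended the thesis*), *every poem* is outside it, in the matrix VP.
Since no island is crossed, the inverse ordering is licensed alongside surface scope.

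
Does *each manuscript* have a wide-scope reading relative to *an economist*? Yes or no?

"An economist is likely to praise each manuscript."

The matrix predicate is a raising verb, whose infinitival complement is not a scope island — *each manuscript* can QR into the matrix clause.
Clause-internal QR can adjoin the lower DP above the subject, yielding the inverse reading.
The sentence is scopally ambiguous between *an economist* > *each manuscript* and *each manuscript* > *an economist*.

Yes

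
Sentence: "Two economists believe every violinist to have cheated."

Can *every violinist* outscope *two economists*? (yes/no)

*every violinist* is the subject of an ECM infinitive — the infinitival complement of an ECM verb is not a scope island, so *every violinist* can raise into the matrix clause.
With no island boundary between them, the object can take inverse scope over the subject via ordinary QR within the clause.
The sentence is scopally ambiguous between *two economists* > *every violinist* and *every violinist* > *two economists*.

Yes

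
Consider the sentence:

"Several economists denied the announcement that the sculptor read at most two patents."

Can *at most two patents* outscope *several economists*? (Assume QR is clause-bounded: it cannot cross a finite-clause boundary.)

Structurally, *at most two patents* is inside the complex NP *the announcement that the sculptor read at most two patents*.
Since the clause is the complement of a nominal head, the CNPC blocks scope extraction.
So *at most two patents* cannot raise to a position above *several economists*.

No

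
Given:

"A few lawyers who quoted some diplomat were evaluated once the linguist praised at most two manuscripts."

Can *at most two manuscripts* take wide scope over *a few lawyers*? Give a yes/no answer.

Structurally, *at most two manuscripts* is inside the adjunct clause *once the linguist praised at most two manuscripts*.
Adjunct clauses are scope islands: a quantifier inside an adjunct cannot raise into the matrix clause.
So the wide-scope reading for *at most two manuscripts* is blocked.

No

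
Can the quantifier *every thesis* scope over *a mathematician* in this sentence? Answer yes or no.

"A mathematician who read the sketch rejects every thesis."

Yes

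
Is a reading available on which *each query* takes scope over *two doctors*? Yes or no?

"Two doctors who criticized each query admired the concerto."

No

The DP *each query* is contained in the relative clause *who criticized each query*.
QR out of a relative clause is ruled out by the relative-clause island constraint.
There is no licit LF on which *each query* c-commands *two doctors*.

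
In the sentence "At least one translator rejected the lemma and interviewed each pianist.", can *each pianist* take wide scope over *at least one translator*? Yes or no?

No

*each pianist* is embedded in one conjunct of the coordinate structure (*interviewed each pianist*).
Asymmetric QR out of one conjunct violates the Coordinate Structure Constraint.
Hence only narrow scope for *each pianist* (under *at least one translator*) survives.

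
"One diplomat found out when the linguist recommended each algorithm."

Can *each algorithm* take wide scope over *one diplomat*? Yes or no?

*each algorithm* occurs within the embedded question *when the linguist recommended each algorithm*.
An indirect question is a wh-island; the filled [Spec,CP] blocks QR across the CP edge.
So *each algorithm* cannot raise high enough to outscope *one diplomat*; only the surface ordering *one diplomat* > *each algorithm* is available.
(Only the surface reading survives: one fixed diplomat with respect to all the relevant algorithms.)

No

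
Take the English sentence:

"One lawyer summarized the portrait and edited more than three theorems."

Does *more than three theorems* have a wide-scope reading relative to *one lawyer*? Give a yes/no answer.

Structurally, *more than three theorems* is inside one conjunct of the coordinate structure (*edited more than three theorems*).
Asymmetric QR out of one conjunct violates the Coordinate Structure Constraint.
There is no licit LF on which *more than three theorems* c-commands *one lawyer*.

No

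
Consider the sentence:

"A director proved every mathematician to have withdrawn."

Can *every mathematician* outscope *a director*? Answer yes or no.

Yes

*every mathematician* is an ECM subject; ECM complements are not islands, and the embedded quantifier may take matrix scope.
Since no island is crossed, the inverse ordering is licensed alongside surface scope.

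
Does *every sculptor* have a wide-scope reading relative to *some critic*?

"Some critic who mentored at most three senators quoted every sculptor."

Yes

Although the sentence contains a relative clause (*who mentored at most three senators*), *every sculptor* is outside it, in the matrix VP.
Since no island is crossed, the inverse ordering is licensed alongside surface scope.
The sentence is scopally ambiguous between *some critic* > *every sculptor* and *every sculptor* > *some critic*.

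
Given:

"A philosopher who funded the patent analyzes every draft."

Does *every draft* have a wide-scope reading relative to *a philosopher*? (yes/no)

Although the sentence contains a relative clause (*who funded the patent*), *every draft* is outside it, in the matrix VP.
With no island boundary between them, the object can take inverse scope over the subject via ordinary QR within the clause.

Yes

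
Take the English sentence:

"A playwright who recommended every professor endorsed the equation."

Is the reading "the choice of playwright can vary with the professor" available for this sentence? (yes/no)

The described interpretation is the *every professor* > *a playwright* scoping.
The DP *every professor* is contained in the relative clause *who recommended every professor*.
A relative clause is a scope island — quantifier raising cannot cross its boundary.
There is no licit LF on which *every professor* c-commands *a playwright*.

No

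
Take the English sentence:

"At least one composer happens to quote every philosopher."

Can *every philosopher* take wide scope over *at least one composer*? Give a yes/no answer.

Yes

The matrix predicate is a raising verb, whose infinitival complement is not a scope island — *every philosopher* can QR into the matrix clause.
Nothing blocks QR of the lower DP to a position above the higher one, so inverse scope is available.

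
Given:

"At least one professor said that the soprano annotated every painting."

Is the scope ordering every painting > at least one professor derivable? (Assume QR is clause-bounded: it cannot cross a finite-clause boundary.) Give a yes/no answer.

No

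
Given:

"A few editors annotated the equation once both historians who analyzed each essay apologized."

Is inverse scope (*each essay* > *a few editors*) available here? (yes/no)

The target quantifier *each essay* is part of the relative clause *who analyzed each essay*, which is itself inside the adjunct *once both historians who analyzed each essay apologized*.
Two island boundaries intervene — the relative clause and the adjunct. Either alone would block QR.
Hence only narrow scope for *each essay* (under *a few editors*) survives.

No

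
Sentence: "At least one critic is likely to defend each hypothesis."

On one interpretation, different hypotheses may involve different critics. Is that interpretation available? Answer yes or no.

That reading corresponds to *each hypothesis* > *at least one critic*.
*each hypothesis* is inside a raising infinitive, which is transparent to QR (no CP barrier), so it behaves as a matrix argument.
No island intervenes, so both surface and inverse scope are derivable.
Both orderings are possible: *at least one critic* > *each hypothesis* and *each hypothesis* > *at least one critic*.

Yes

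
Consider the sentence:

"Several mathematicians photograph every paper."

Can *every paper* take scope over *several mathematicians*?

Yes

*every paper* and *several mathematicians* are in the same minimal clause.
With no island boundary between them, the object can take inverse scope over the subject via ordinary QR within the clause.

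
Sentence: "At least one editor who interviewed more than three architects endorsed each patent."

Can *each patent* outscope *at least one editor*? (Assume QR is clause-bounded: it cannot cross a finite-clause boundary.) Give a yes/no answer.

Although the sentence contains a relative clause (*who interviewed more than three architects*), *each patent* is outside it, in the matrix VP.
Ordinary QR to a clause-peripheral position gives the wide-scope LF for the lower DP.

Yes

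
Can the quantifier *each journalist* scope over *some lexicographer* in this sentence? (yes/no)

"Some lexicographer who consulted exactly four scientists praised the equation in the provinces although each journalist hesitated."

The target quantifier *each journalist* is part of the adjunct clause *although each journalist hesitated*.
Adjunct clauses are scope islands: a quantifier inside an adjunct cannot raise into the matrix clause.
So the wide-scope reading for *each journalist* is blocked.

No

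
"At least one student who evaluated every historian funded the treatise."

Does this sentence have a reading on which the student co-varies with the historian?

The paraphrase describes the scope ordering *every historian* > *at least one student*.
The target quantifier *every historian* is part of the relative clause *who evaluated every historian*.
Relative clauses block scope extraction: QR cannot target a position outside the modified NP.
*every historian* > *at least one student* would require crossing that boundary, which is illicit.

No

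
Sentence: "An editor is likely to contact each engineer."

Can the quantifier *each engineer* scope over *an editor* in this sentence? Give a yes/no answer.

*each engineer* is the object of the infinitival complement of a raising predicate; raising infinitives are transparent for QR, so the two DPs are in effect clausemates.
Nothing blocks QR of the lower DP to a position above the higher one, so inverse scope is available.

Yes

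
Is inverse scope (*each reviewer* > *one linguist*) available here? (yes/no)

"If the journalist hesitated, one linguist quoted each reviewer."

The adjunct clause does not contain *each reviewer*, which is the matrix object.
Ordinary QR to a clause-peripheral position gives the wide-scope LF for the lower DP.

Yes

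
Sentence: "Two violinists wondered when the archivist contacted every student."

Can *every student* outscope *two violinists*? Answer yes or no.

No

The DP *every student* is contained in the embedded question *when the archivist contacted every student*.
An indirect question is a wh-island; the filled [Spec,CP] blocks QR across the CP edge.
There is no licit LF on which *every student* c-commands *two violinists*.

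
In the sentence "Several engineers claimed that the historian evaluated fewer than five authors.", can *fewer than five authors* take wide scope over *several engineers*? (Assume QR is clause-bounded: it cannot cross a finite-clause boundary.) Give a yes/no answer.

*fewer than five authors* is embedded in the finite complement clause *that the historian evaluated fewer than five authors*.
Given the clause-boundedness assumption, QR cannot cross the finite CP into the matrix.
So *fewer than five authors* cannot raise to a position above *several engineers*.

No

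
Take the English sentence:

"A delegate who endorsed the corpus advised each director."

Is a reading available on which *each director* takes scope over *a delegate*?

Yes

Although the sentence contains a relative clause (*who endorsed the corpus*), *each director* is outside it, in the matrix VP.
No island intervenes, so both surface and inverse scope are derivable.
Both orderings are possible: *a delegate* > *each director* and *each director* > *a delegate*.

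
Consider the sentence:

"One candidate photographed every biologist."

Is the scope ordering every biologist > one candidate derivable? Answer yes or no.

Yes

Both DPs are arguments of the same predicate; there is no clause or island boundary between them.
With no island boundary between them, the object can take inverse scope over the subject via ordinary QR within the clause.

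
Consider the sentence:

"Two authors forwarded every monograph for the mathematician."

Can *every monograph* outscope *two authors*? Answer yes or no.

Yes

Both DPs are arguments of the same predicate; there is no clause or island boundary between them.
Since no island is crossed, the inverse ordering is licensed alongside surface scope.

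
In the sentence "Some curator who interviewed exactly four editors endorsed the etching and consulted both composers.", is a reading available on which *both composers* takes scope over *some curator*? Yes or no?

No

The DP *both composers* is contained in one conjunct of the coordinate structure (*consulted both composers*).
The Coordinate Structure Constraint blocks movement (including QR) out of a single conjunct.
The inverse ordering *both composers* > *some curator* is therefore underivable.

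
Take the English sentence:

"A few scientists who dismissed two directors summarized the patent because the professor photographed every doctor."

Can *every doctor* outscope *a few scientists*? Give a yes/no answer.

The DP *every doctor* is contained in the adjunct clause *because the professor photographed every doctor*.
Scope out of an adjunct clause is unavailable: QR respects the adjunct-island constraint.
The inverse ordering *every doctor* > *a few scientists* is therefore underivable.

No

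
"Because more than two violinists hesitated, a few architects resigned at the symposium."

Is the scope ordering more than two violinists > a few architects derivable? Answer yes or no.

No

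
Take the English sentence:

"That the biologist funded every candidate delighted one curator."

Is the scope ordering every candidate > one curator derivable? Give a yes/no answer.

Structurally, *every candidate* is inside the sentential subject *that the biologist funded every candidate*.
The Sentential Subject Constraint rules out raising the quantifier out of the that-clause subject.
So *every candidate* cannot raise to a position above *one curator*.

No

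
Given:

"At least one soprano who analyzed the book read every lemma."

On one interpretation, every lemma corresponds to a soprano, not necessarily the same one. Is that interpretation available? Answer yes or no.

Yes

That reading corresponds to *every lemma* > *at least one soprano*.
The RC *who analyzed the book* is an island, but *every lemma* is not inside it — it is the matrix object, a clausemate of *at least one soprano*.
Since no island is crossed, the inverse ordering is licensed alongside surface scope.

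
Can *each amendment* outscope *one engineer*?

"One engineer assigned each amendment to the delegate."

*one engineer* and *each amendment* are co-arguments of the matrix verb, with nothing but a clause-internal boundary between them.
Clause-internal QR can adjoin the lower DP above the subject, yielding the inverse reading.

Yes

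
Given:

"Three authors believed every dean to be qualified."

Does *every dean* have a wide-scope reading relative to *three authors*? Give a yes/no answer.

Yes

*every dean* is an ECM subject; ECM complements are not islands, and the embedded quantifier may take matrix scope.
Nothing blocks QR of the lower DP to a position above the higher one, so inverse scope is available.
The sentence is scopally ambiguous between *three authors* > *every dean* and *every dean* > *three authors*.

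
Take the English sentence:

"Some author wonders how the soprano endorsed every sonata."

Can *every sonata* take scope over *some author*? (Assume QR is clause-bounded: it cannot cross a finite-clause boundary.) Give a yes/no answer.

*every sonata* sits inside the embedded question *how the soprano endorsed every sonata*.
Embedded wh-clauses are opaque for QR, so the quantifier stays inside the question.
So *every sonata* cannot raise to a position above *some author*.
(Only the surface reading survives: one fixed author with respect to all the relevant sonatas.)

No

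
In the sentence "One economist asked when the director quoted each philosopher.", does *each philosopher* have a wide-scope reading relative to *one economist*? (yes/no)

*each philosopher* sits inside the embedded question *when the director quoted each philosopher*.
Embedded wh-clauses are opaque for QR, so the quantifier stays inside the question.
*each philosopher* > *one economist* would require crossing that boundary, which is illicit.
(Only the surface reading survives: one fixed economist with respect to all the relevant philosophers.)

No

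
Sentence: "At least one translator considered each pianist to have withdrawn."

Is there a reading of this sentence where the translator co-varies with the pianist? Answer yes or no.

Yes

The described interpretation is the *each pianist* > *at least one translator* scoping.
*each pianist* is the subject of an ECM infinitive — the infinitival complement of an ECM verb is not a scope island, so *each pianist* can raise into the matrix clause.
QR within a single clause is free, so the lower quantifier may take scope over the higher one.
So *each pianist* > *at least one translator* is among the available readings.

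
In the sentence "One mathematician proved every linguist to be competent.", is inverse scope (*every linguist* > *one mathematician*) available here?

Yes

ECM infinitives lack a CP barrier, so *every linguist* can QR over the matrix subject *one mathematician*.
Since no island is crossed, the inverse ordering is licensed alongside surface scope.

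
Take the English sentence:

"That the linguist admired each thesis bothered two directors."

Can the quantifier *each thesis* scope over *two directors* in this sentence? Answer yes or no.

*each thesis* sits inside the sentential subject *that the linguist admired each thesis*.
Clausal subjects are scope islands; QR from inside the subject into the matrix is barred.
*each thesis* > *two directors* would require crossing that boundary, which is illicit.

No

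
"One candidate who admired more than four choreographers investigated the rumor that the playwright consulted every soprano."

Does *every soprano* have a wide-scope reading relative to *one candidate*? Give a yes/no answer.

The target quantifier *every soprano* is part of the complex NP *the rumor that the playwright consulted every soprano*.
Since the clause is the complement of a nominal head, the CNPC blocks scope extraction.
The inverse ordering *every soprano* > *one candidate* is therefore underivable.

No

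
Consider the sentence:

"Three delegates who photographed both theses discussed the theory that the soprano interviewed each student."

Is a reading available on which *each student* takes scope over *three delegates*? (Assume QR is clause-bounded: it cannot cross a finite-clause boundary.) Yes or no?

*each student* sits inside the complex NP *the theory that the soprano interviewed each student*.
Since the clause is the complement of a nominal head, the CNPC blocks scope extraction.
There is no licit LF on which *each student* c-commands *three delegates*.

No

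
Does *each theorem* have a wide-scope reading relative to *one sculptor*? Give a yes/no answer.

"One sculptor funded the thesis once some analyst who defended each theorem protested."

No

Structurally, *each theorem* is inside the relative clause *who defended each theorem*, which is itself inside the adjunct *once some analyst who defended each theorem protested*.
Even if one barrier were somehow void, the other would still block QR.
So the wide-scope reading for *each theorem* is blocked.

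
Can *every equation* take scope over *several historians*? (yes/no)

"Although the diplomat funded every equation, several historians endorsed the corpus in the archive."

No

*every equation* is embedded in the adjunct clause *although the diplomat funded every equation*.
Adjuncts are opaque for quantifier raising; a quantifier in an adjunct stays inside it.
*every equation* is confined to the island and cannot take scope over *several historians*.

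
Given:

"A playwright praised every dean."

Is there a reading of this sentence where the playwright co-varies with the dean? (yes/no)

Yes

The described interpretation is the *every dean* > *a playwright* scoping.
*every dean* is the matrix object and *a playwright* the matrix subject; the two are clausemates.
No island intervenes, so both surface and inverse scope are derivable.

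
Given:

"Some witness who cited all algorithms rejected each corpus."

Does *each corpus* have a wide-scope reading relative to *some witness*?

Yes

*each corpus* is a matrix argument; only *some witness* is modified by the relative clause *who cited all algorithms*, so the RC island is irrelevant to the target quantifier.
Nothing blocks QR of the lower DP to a position above the higher one, so inverse scope is available.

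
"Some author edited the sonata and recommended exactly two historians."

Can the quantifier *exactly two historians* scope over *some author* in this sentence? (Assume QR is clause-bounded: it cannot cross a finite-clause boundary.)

*exactly two historians* sits inside one conjunct of the coordinate structure (*recommended exactly two historians*).
Asymmetric QR out of one conjunct violates the Coordinate Structure Constraint.
So the wide-scope reading for *exactly two historians* is blocked.

No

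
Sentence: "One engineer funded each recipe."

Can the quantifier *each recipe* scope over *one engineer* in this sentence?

Both DPs are arguments of the same predicate; there is no clause or island boundary between them.
With no island boundary between them, the object can take inverse scope over the subject via ordinary QR within the clause.

Yes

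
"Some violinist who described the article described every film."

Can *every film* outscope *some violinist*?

Yes

*every film* is a matrix argument; only *some violinist* is modified by the relative clause *who described the article*, so the RC island is irrelevant to the target quantifier.
Nothing blocks QR of the lower DP to a position above the higher one, so inverse scope is available.
The sentence is scopally ambiguous between *some violinist* > *every film* and *every film* > *some violinist*.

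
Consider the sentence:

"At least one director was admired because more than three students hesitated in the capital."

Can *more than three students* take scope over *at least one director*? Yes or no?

*more than three students* sits inside the adjunct clause *because more than three students hesitated in the capital*.
Adjunct clauses are scope islands: a quantifier inside an adjunct cannot raise into the matrix clause.
*more than three students* is confined to the island and cannot take scope over *at least one director*.

No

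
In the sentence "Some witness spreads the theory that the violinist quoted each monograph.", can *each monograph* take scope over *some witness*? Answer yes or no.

The DP *each monograph* is contained in the complex NP *the theory that the violinist quoted each monograph*.
Since the clause is the complement of a nominal head, the CNPC blocks scope extraction.
Hence only narrow scope for *each monograph* (under *some witness*) survives.
(Only the surface reading survives: one fixed witness with respect to all the relevant monographs.)

No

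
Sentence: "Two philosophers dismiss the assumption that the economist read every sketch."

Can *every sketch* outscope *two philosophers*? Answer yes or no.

No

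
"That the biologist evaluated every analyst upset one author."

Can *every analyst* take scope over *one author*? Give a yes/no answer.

No

*every analyst* occurs within the sentential subject *that the biologist evaluated every analyst*.
Subjects — clausal subjects included — are islands for extraction, and QR is no exception.
There is no licit LF on which *every analyst* c-commands *one author*.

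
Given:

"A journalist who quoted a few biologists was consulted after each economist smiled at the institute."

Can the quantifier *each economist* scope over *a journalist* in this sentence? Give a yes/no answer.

No

*each economist* sits inside the adjunct clause *after each economist smiled at the institute*.
Adjuncts are opaque for quantifier raising; a quantifier in an adjunct stays inside it.
There is no licit LF on which *each economist* c-commands *a journalist*.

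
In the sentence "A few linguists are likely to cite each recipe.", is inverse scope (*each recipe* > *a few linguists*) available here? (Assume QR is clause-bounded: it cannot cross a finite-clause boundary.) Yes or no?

Yes

*each recipe* is inside a raising infinitive, which is transparent to QR (no CP barrier), so it behaves as a matrix argument.
Since no island is crossed, the inverse ordering is licensed alongside surface scope.
Both orderings are possible: *a few linguists* > *each recipe* and *each recipe* > *a few linguists*.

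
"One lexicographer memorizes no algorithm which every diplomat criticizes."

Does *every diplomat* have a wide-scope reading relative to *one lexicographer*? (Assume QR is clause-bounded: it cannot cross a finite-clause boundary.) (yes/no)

No

*every diplomat* sits inside the relative clause *which every diplomat criticizes* modifying *no algorithm*.
QR out of a relative clause is ruled out by the relative-clause island constraint.
So *every diplomat* cannot raise to a position above *one lexicographer*.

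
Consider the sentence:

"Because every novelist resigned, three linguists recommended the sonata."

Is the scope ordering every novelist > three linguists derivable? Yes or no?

*every novelist* is embedded in the adjunct clause *because every novelist resigned*.
The adjunct-island constraint bars QR out of an adverbial clause.
The ordering *every novelist* > *three linguists* is therefore underivable.

No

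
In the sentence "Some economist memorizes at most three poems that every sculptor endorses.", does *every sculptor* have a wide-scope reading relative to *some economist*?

No

The target quantifier *every sculptor* is part of the relative clause *that every sculptor endorses* modifying *at most three poems*.
Relative clauses block scope extraction: QR cannot target a position outside the modified NP.
There is no licit LF on which *every sculptor* c-commands *some economist*.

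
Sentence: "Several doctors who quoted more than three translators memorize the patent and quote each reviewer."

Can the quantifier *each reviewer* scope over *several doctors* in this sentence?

No

*each reviewer* is embedded in one conjunct of the coordinate structure (*quote each reviewer*).
Asymmetric QR out of one conjunct violates the Coordinate Structure Constraint.
So *each reviewer* cannot raise to a position above *several doctors*.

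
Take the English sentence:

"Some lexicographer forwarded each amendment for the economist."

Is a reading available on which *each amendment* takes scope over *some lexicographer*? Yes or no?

Both DPs are arguments of the same predicate; there is no clause or island boundary between them.
No island intervenes, so both surface and inverse scope are derivable.
Both orderings are possible: *some lexicographer* > *each amendment* and *each amendment* > *some lexicographer*.

Yes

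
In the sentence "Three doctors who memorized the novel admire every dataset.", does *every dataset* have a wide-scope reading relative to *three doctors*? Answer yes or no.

Yes

*every dataset* is a matrix argument; only *three doctors* is modified by the relative clause *who memorized the novel*, so the RC island is irrelevant to the target quantifier.
QR within a single clause is free, so the lower quantifier may take scope over the higher one.
Both orderings are possible: *three doctors* > *every dataset* and *every dataset* > *three doctors*.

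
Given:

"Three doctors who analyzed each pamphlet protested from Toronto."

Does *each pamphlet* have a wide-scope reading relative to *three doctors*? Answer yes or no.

The DP *each pamphlet* is contained in the relative clause *who analyzed each pamphlet*.
Relative clauses block scope extraction: QR cannot target a position outside the modified NP.
There is no licit LF on which *each pamphlet* c-commands *three doctors*.

No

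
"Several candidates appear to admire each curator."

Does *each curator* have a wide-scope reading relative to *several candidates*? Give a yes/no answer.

Yes

The matrix predicate is a raising verb, whose infinitival complement is not a scope island — *each curator* can QR into the matrix clause.
Nothing blocks QR of the lower DP to a position above the higher one, so inverse scope is available.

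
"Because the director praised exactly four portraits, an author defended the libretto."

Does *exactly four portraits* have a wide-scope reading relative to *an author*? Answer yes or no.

*exactly four portraits* is embedded in the adjunct clause *because the director praised exactly four portraits*.
Adverbial clauses are not L-marked, so they are barriers for QR — the quantifier cannot escape the adjunct.
*exactly four portraits* is confined to the island and cannot take scope over *an author*.

No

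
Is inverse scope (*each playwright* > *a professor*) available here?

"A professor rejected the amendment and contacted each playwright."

No

*each playwright* sits inside one conjunct of the coordinate structure (*contacted each playwright*).
Asymmetric QR out of one conjunct violates the Coordinate Structure Constraint.
*each playwright* is confined to the island and cannot take scope over *a professor*.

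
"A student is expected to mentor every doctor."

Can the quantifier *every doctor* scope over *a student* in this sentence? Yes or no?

Yes

Infinitival complements of raising predicates do not block QR; *every doctor* and *a student* are effectively clausemates.
Since no island is crossed, the inverse ordering is licensed alongside surface scope.
Both orderings are possible: *a student* > *every doctor* and *every doctor* > *a student*.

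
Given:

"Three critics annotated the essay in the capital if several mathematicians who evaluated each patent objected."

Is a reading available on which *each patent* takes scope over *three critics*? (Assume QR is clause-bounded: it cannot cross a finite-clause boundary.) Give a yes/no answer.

No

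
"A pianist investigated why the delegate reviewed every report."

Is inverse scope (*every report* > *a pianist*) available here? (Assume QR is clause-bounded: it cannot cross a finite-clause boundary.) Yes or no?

No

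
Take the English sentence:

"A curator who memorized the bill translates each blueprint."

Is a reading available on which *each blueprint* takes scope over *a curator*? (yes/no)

*each blueprint* is a matrix argument; only *a curator* is modified by the relative clause *who memorized the bill*, so the RC island is irrelevant to the target quantifier.
No island intervenes, so both surface and inverse scope are derivable.

Yes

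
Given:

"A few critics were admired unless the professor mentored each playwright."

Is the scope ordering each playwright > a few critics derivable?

No

*each playwright* occurs within the adjunct clause *unless the professor mentored each playwright*.
Scope out of an adjunct clause is unavailable: QR respects the adjunct-island constraint.
So the wide-scope reading for *each playwright* is blocked.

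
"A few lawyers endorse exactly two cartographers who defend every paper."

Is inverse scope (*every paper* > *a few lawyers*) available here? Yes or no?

*every paper* is embedded in the relative clause *who defend every paper* modifying *exactly two cartographers*.
A relative clause is a scope island — quantifier raising cannot cross its boundary.
So the wide-scope reading for *every paper* is blocked.

No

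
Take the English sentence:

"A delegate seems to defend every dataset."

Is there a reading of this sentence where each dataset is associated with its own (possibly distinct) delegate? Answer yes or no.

Yes

This is the *every dataset* > *a delegate* reading.
Raising constructions are monoclausal for scope purposes; *every dataset* is not separated from *a delegate* by any island.
Ordinary QR to a clause-peripheral position gives the wide-scope LF for the lower DP.
The sentence is scopally ambiguous between *a delegate* > *every dataset* and *every dataset* > *a delegate*.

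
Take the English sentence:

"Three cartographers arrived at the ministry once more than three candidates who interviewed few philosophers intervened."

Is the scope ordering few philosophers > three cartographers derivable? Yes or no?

No

*few philosophers* is embedded in the relative clause *who interviewed few philosophers*, which is itself inside the adjunct *once more than three candidates who interviewed few philosophers intervened*.
The quantifier would have to escape first the RC and then the adjunct — two independent island violations.
The inverse ordering *few philosophers* > *three cartographers* is therefore underivable.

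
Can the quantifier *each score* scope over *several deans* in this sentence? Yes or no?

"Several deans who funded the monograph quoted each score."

Although the sentence contains a relative clause (*who funded the monograph*), *each score* is outside it, in the matrix VP.
QR within a single clause is free, so the lower quantifier may take scope over the higher one.
Both orderings are possible: *several deans* > *each score* and *each score* > *several deans*.

Yes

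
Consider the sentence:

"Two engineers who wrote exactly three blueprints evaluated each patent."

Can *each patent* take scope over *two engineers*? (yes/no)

Yes

*each patent* sits in the matrix clause, not in the relative clause on *two engineers*.
No island intervenes, so both surface and inverse scope are derivable.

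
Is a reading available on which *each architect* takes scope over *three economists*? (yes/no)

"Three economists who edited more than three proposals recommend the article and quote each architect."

No

Structurally, *each architect* is inside one conjunct of the coordinate structure (*quote each architect*).
Asymmetric QR out of one conjunct violates the Coordinate Structure Constraint.
Hence only narrow scope for *each architect* (under *three economists*) survives.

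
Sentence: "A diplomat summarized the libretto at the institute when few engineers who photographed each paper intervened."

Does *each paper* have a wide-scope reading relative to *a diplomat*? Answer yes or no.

No

*each paper* sits inside the relative clause *who photographed each paper*, which is itself inside the adjunct *when few engineers who photographed each paper intervened*.
Even if one barrier were somehow void, the other would still block QR.
The inverse ordering *each paper* > *a diplomat* is therefore underivable.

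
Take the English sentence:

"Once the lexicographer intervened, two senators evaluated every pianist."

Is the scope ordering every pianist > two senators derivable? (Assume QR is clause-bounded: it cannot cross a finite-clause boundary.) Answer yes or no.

Yes

*every pianist* is a matrix argument; the adjunct is an island but the target quantifier is outside it.
Nothing blocks QR of the lower DP to a position above the higher one, so inverse scope is available.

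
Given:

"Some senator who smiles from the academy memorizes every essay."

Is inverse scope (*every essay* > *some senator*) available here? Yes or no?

Yes

Although the sentence contains a relative clause (*who smiles from the academy*), *every essay* is outside it, in the matrix VP.
Since no island is crossed, the inverse ordering is licensed alongside surface scope.
Both orderings are possible: *some senator* > *every essay* and *every essay* > *some senator*.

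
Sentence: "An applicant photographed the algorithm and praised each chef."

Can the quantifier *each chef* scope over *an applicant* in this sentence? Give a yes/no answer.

No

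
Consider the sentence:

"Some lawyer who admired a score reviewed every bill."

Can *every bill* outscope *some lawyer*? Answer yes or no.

*every bill* is a matrix argument; only *some lawyer* is modified by the relative clause *who admired a score*, so the RC island is irrelevant to the target quantifier.
Since no island is crossed, the inverse ordering is licensed alongside surface scope.
So *every bill* > *some lawyer* is among the available readings.

Yes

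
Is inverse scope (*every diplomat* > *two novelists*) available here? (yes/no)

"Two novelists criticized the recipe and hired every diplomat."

The DP *every diplomat* is contained in one conjunct of the coordinate structure (*hired every diplomat*).
QR out of a conjunct would have to apply non-ATB, which the CSC forbids.
*every diplomat* is confined to the island and cannot take scope over *two novelists*.

No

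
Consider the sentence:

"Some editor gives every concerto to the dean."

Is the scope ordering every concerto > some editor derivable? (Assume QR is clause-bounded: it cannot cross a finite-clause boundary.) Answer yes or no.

Yes

*every concerto* is the matrix object and *some editor* the matrix subject; the two are clausemates.
Ordinary QR to a clause-peripheral position gives the wide-scope LF for the lower DP.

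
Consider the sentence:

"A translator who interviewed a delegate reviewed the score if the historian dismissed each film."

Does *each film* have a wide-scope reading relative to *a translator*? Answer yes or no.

No

The DP *each film* is contained in the adjunct clause *if the historian dismissed each film*.
Adjuncts are opaque for quantifier raising; a quantifier in an adjunct stays inside it.
So the wide-scope reading for *each film* is blocked.
(Only the surface reading survives: one fixed translator with respect to all the relevant films.)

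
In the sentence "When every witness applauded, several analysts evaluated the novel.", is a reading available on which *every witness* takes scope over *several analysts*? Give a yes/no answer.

*every witness* is embedded in the adjunct clause *when every witness applauded*.
Scope out of an adjunct clause is unavailable: QR respects the adjunct-island constraint.
So *every witness* cannot raise to a position above *several analysts*.

No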